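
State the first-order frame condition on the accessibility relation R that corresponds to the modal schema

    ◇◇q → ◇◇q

This is a Sahlqvist (Geach-type) schema ◇^2□^0q → □^0◇^2q.
Minimal-valuation argument: fix x; take any y with xR^2y and any z with xR^0z. Set V(q) to the set of worlds R-reachable from y in exactly 0 steps. Then □^0q holds at y, so the antecedent holds at x; validity forces ◇^2q at z, giving a w with zR^2w and yR^0w.
First-order correspondent: ∀x ∀y (xR²y → ∃w (y = w ∧ xR²w)).

∀x ∀y (xR²y → ∃w (y = w ∧ xR²w))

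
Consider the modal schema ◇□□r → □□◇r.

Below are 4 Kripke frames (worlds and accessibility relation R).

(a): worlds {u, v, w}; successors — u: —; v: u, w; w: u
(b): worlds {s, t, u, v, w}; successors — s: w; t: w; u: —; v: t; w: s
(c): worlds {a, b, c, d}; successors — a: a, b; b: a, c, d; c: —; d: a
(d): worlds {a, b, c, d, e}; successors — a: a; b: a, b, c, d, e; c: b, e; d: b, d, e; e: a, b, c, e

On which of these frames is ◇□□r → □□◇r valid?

(b)

The schema corresponds to a generalized confluence (Geach) condition: ∀x ∀y ∀z ((xRy ∧ xR²z) → ∃w (yR²w ∧ zRw)).
(a): fails — vRu, vR²u but no t with uR²t and uRt.
(b): holds.
(c): fails — aRa, aR²c but no w with aR²w and cRw.
(d): fails — bRa, bR²c but no w with aR²w and cRw.
Valid on: (b).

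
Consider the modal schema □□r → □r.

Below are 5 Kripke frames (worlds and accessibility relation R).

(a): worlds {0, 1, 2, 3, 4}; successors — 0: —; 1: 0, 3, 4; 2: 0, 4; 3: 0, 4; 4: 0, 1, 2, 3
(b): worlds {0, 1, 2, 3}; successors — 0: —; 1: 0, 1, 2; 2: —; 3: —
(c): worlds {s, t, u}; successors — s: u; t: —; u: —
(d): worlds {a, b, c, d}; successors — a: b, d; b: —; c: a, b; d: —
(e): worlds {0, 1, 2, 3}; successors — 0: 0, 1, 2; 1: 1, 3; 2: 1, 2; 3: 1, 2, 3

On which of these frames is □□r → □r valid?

(b), (e)

The schema corresponds to density: ∀x ∀y (Rxy → ∃z (Rxz ∧ Rzy)).
(a): fails — R34 but no z with R3z and Rz4.
(b): holds.
(c): fails — Rsu but no z with Rsz and Rzu.
(d): fails — Rca but no z with Rcz and Rza.
(e): holds.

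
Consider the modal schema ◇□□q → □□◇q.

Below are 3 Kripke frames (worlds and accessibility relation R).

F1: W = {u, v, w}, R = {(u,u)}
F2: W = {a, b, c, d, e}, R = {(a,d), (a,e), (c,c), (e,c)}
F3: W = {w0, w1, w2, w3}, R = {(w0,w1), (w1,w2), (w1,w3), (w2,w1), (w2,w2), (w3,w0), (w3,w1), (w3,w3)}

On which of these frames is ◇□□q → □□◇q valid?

F1

The schema corresponds to a generalized confluence (Geach) condition: ∀x ∀y ∀z ((xRy ∧ xR²z) → ∃w (yR²w ∧ zRw)).
F1: ✓.
F2: fails — aRd, aR²c but no w with dR²w and cRw.
F3: fails — w3Rw0, w3R²w0 but no w with w0R²w and w0Rw.
Valid on: F1.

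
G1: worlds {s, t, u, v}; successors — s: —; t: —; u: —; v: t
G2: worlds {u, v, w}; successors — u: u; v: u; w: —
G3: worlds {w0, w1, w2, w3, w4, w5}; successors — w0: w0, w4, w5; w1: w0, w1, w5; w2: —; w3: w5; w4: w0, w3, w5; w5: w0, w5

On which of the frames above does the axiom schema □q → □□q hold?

G1, G2

This is the axiom for transitivity; its first-order frame correspondent is ∀x ∀y ∀z (Rxy ∧ Ryz → Rxz).
G1: holds.
G2: holds.
G3: fails — Rw1w0 and Rw0w4 but not Rw1w4.
Valid on: G1, G2.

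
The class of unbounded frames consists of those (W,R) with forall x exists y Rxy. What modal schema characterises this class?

This is seriality; the standard corresponding axiom is D: □s → ◇s.
Suppose □s→◇s is valid. At any x set V(s)=W. Then □s at x, so ◇s at x, so x has a successor.

□s → ◇s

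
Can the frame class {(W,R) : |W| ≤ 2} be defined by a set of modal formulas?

Any modally definable frame class is closed under disjoint unions.
Any modal formula valid on each of 3 disjoint one-world frames is valid on their disjoint union (validity is preserved under disjoint unions). Each one-world frame has |W|=1≤2, but the union has |W|=3.
So no modal formula (or set of formulas) defines exactly the |W|≤2 frames.

No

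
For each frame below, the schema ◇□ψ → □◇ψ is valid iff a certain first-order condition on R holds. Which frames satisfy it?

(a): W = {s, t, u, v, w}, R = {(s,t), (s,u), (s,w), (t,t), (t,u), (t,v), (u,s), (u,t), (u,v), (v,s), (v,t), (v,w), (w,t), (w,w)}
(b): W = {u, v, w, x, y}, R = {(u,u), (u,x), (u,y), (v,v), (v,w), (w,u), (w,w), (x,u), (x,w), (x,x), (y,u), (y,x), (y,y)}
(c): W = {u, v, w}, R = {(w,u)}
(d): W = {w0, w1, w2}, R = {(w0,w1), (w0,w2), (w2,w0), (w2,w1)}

This is the axiom for convergence; its first-order frame correspondent is ∀x ∀y ∀z (Rxy ∧ Rxz → ∃w (Ryw ∧ Rzw)).
(a): holds.
(b): holds.
(c): fails — Rwu and Rwu but u and u have no common successor.
(d): fails — Rw0w1 and Rw0w1 but w1 and w1 have no common successor.
Valid on: (a), (b).

(a), (b)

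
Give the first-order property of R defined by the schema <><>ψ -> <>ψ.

This is a Sahlqvist (Geach-type) schema ◇^2□^0ψ → □^0◇^1ψ.
First-order correspondent: forall x forall y (x R^2 y -> exists w (y = w & xRw)).

forall x forall y (x R^2 y -> exists w (y = w & xRw))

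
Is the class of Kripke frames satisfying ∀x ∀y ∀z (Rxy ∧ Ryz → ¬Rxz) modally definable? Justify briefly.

No

If a class were modally definable it would be closed under surjective bounded morphisms (Goldblatt–Thomason).
The 3-cycle (worlds w0,w1,w2 with w0→w1→w2→w0) is intransitive. Mapping every world to a single reflexive point • is a surjective bounded morphism; the reflexive point is not intransitive (R••∧R•• but R••).
So no modal formula (or set of formulas) defines exactly the intransitive frames.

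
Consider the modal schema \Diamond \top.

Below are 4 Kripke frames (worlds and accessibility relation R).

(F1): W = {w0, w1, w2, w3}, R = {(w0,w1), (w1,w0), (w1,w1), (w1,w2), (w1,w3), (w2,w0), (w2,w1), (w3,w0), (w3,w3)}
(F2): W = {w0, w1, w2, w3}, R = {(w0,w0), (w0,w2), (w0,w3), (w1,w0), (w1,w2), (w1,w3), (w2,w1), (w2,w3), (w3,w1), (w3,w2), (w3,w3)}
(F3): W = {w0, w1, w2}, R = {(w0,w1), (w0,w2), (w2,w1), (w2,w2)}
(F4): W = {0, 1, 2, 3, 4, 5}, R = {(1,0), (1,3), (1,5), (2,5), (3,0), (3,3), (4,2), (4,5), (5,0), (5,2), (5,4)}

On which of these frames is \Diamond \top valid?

Frame correspondent (Sahlqvist): \forall x \exists y Rxy — i.e. seriality.
(F1): condition met.
(F2): condition met.
(F3): fails — world w1 has no successor.
(F4): fails — world 0 has no successor.
Valid on: (F1), (F2).

(F1), (F2)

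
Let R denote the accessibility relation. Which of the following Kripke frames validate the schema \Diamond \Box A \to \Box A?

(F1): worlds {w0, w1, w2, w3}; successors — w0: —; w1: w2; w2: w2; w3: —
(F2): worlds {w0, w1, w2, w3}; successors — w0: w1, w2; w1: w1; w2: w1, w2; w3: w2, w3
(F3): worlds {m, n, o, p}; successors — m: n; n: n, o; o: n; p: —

(F1)

Frame correspondent (Sahlqvist): \forall x \forall y \forall z ((xRy \wedge xRz) \to \exists w (yRw \wedge z = w)) — i.e. a generalized confluence (Geach) condition.
(F1): condition met.
(F2): fails — w0Rw1, w0Rw2 but no w with w1Rw and w2=w.
(F3): fails — nRo, nRo but no w with oRw and o=w.
Valid on: (F1).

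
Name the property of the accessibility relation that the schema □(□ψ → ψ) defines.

Suppose □(□ψ→ψ) is valid. Take Rxy and set V(ψ)={w : Ryw}. Then at y, □ψ holds; since □(□ψ→ψ) at x, □ψ→ψ at y, so ψ at y, i.e. Ryy.
The converse is a direct semantic check.
So the correspondent is shift-reflexivity.

shift-reflexivity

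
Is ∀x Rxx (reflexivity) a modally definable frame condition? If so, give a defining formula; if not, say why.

Yes — defined by □r → r

This is a Sahlqvist condition; the T axiom □r → r defines it.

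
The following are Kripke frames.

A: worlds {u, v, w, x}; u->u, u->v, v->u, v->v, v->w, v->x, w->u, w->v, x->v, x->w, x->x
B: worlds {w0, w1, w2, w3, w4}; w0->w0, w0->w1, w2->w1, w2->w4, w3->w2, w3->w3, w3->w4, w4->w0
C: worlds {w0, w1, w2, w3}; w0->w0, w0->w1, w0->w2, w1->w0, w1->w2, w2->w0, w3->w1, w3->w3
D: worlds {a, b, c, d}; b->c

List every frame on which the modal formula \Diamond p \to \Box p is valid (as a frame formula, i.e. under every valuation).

D

Frame correspondent (Sahlqvist): \forall x \forall y \forall z (Rxy \wedge Rxz \to y = z) — i.e. partial functionality.
A: fails — u sees both u and v.
B: fails — w0 sees both w0 and w1.
C: fails — w0 sees both w0 and w1.
D: condition met.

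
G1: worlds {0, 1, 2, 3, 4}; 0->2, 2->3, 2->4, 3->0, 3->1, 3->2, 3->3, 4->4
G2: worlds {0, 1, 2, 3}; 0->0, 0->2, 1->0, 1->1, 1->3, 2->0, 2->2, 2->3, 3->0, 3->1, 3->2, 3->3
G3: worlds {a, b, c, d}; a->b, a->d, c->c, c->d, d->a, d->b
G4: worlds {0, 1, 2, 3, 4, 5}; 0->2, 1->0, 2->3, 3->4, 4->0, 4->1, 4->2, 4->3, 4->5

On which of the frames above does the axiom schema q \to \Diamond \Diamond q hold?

G2

This is the axiom for a generalized confluence (Geach) condition; its first-order frame correspondent is \forall x \exists w (x = w \wedge x R^2 w).
G1: fails — at 0 but no w with 0=w and 0R²w.
G2: condition met.
G3: fails — at b but no w with b=w and bR²w.
G4: fails — at 0 but no w with 0=w and 0R²w.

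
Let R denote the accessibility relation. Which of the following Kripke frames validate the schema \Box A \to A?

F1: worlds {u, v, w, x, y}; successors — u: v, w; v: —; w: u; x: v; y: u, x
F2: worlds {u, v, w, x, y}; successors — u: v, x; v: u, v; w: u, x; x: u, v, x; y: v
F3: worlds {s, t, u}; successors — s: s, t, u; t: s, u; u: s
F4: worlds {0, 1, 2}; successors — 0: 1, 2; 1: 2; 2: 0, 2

The schema corresponds to reflexivity: \forall x Rxx.
F1: fails — world u does not see itself.
F2: fails — world u does not see itself.
F3: fails — world t does not see itself.
F4: fails — world 0 does not see itself.
Valid on no frame.

none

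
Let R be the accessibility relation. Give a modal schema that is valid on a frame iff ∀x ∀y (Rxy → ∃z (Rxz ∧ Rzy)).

□□s → □s

A defining formula is □□s → □s (the C4 axiom).
Suppose □□s→□s is valid. Take Rxy and set V(s)={w : xR²w}. Then □□s at x, so □s at x, so s at y, i.e. ∃z(Rxz∧Rzy).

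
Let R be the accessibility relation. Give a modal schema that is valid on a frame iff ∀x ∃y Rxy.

□ψ → ◇ψ

A defining formula is □ψ → ◇ψ (the D axiom).
Suppose □ψ→◇ψ is valid. At any x set V(ψ)=W. Then □ψ at x, so ◇ψ at x, so x has a successor.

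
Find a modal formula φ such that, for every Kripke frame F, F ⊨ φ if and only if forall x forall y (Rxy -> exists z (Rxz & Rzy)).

□□r → □r

A defining formula is □□r → □r (the C4 axiom).
Suppose □□r→□r is valid. Take Rxy and set V(r)={w : xR²w}. Then □□r at x, so □r at x, so r at y, i.e. ∃z(Rxz∧Rzy).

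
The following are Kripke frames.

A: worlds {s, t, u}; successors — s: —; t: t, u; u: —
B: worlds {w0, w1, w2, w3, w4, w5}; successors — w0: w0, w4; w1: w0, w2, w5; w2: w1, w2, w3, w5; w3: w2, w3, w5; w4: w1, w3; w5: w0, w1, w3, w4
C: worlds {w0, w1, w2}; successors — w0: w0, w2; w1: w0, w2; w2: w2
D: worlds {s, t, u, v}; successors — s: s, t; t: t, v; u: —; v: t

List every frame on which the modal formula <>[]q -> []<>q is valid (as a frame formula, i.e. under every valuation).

C, D

This is the axiom for convergence; its first-order frame correspondent is forall x forall y forall z (Rxy & Rxz -> exists w (Ryw & Rzw)).
A: fails — Rtt and Rtu but t and u have no common successor.
B: fails — Rw0w4 and Rw0w0 but w4 and w0 have no common successor.
C: satisfies the condition.
D: satisfies the condition.
Valid on: C, D.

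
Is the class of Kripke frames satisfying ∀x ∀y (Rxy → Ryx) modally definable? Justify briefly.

Yes — defined by r → □◇r

This is a Sahlqvist condition; the B axiom r → □◇r defines it.
Suppose r→□◇r is valid. Take Rxy and set V(r)={x}. Then r at x, so □◇r at x, so ◇r at y, so some z with Ryz has r; z=x, i.e. Ryx.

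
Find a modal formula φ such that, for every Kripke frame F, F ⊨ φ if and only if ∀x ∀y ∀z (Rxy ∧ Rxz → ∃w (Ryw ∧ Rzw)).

◇□p → □◇p

The condition is convergence. The .2 schema ◇□p → □◇p defines it.
Suppose ◇□p→□◇p is valid. Take Rxy, Rxz and set V(p)={w : Ryw}. Then □p at y so ◇□p at x, so □◇p at x, so ◇p at z, giving w with Rzw and Ryw.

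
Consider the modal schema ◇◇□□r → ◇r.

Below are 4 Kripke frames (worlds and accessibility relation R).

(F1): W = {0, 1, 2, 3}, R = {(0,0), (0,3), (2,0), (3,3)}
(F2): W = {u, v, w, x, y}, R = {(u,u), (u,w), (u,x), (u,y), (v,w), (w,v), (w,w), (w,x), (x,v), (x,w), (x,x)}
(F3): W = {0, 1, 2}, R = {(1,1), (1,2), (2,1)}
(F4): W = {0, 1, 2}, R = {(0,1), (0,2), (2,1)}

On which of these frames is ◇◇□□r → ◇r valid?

(F3)

This is the axiom for a generalized confluence (Geach) condition; its first-order frame correspondent is ∀x ∀y (xR²y → ∃w (yR²w ∧ xRw)).
(F1): fails — 2R²3 but no w with 3R²w and 2Rw.
(F2): fails — uR²y but no t with yR²t and uRt.
(F3): ✓.
(F4): fails — 0R²1 but no w with 1R²w and 0Rw.
Valid on: (F3).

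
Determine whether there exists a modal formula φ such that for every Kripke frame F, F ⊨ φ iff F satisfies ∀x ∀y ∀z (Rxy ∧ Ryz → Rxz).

Yes: it is transitivity, defined by the 4 schema □r → □□r.
Suppose □r→□□r is valid. Take Rxy, Ryz and set V(r)={w : Rxw}. Then □r at x, so □□r at x, so □r at y, so r at z, i.e. Rxz.

Yes, by □r → □□r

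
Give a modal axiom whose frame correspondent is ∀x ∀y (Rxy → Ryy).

□(□q → q)

The condition is shift-reflexivity. The T□ schema □(□q → q) defines it.
Suppose □(□q→q) is valid. Take Rxy and set V(q)={w : Ryw}. Then at y, □q holds; since □(□q→q) at x, □q→q at y, so q at y, i.e. Ryy.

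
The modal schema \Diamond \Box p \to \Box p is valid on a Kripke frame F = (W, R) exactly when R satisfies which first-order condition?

This is a form of the 5 axiom.
It corresponds to the Euclidean property: \forall x \forall y \forall z (Rxy \wedge Rxz \to Ryz).

The Euclidean property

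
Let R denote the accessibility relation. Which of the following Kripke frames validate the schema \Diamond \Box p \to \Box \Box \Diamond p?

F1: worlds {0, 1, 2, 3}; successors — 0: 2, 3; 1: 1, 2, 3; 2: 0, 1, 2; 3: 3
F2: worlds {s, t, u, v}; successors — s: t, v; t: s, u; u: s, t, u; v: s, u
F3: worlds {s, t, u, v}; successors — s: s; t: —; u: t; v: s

Frame correspondent (Sahlqvist): \forall x \forall y \forall z ((xRy \wedge x R^2 z) \to \exists w (yRw \wedge zRw)) — i.e. a generalized confluence (Geach) condition.
F1: fails — 0R2, 0R²3 but no w with 2Rw and 3Rw.
F2: fails — sRt, sR²s but no w with tRw and sRw.
F3: condition met.

F3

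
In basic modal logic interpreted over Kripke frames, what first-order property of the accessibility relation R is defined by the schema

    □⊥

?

□⊥ is valid iff no world has any successor (otherwise □⊥ fails at any world with one).
The converse is a direct semantic check.
Frame condition: ∀x ∀y ¬Rxy.

emptiness of R: ∀x ∀y ¬Rxy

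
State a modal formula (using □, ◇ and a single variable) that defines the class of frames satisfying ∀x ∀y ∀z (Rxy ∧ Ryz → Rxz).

This is transitivity; the standard corresponding axiom is 4: □q → □□q.
Suppose □q→□□q is valid. Take Rxy, Ryz and set V(q)={w : Rxw}. Then □q at x, so □□q at x, so □q at y, so q at z, i.e. Rxz.

□q → □□q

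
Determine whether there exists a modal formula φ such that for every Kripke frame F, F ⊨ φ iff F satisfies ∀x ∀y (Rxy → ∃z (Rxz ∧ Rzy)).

Yes — defined by □□p → □p

This is a Sahlqvist condition; the C4 axiom □□p → □p defines it.
Suppose □□p→□p is valid. Take Rxy and set V(p)={w : xR²w}. Then □□p at x, so □p at x, so p at y, i.e. ∃z(Rxz∧Rzy).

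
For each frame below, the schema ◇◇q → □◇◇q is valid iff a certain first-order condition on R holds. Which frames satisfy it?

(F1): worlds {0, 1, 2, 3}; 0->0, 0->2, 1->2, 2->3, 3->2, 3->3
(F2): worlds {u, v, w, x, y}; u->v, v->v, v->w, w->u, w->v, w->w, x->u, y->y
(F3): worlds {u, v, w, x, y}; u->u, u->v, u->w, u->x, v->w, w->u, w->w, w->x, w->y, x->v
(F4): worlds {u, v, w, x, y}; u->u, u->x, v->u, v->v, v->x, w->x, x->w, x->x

This is the axiom for a generalized confluence (Geach) condition; its first-order frame correspondent is ∀x ∀y ∀z ((xR²y ∧ xRz) → ∃w (y = w ∧ zR²w)).
(F1): fails — 0R²0, 0R2 but no w with 0=w and 2R²w.
(F2): fails — wR²u, wRu but no t with u=t and uR²t.
(F3): fails — uR²u, uRx but no t with u=t and xR²t.
(F4): fails — uR²u, uRx but no t with u=t and xR²t.

none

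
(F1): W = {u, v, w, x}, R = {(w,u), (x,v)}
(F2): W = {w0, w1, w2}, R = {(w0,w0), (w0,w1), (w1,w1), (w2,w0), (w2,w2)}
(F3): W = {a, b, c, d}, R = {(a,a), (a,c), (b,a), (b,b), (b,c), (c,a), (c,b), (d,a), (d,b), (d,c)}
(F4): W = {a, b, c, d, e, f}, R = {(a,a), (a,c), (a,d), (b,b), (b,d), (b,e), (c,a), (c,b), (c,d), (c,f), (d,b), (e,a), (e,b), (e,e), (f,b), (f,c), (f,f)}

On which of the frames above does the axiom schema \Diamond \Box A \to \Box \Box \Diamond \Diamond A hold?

(F1), (F3), (F4)

The schema corresponds to a generalized confluence (Geach) condition: \forall x \forall y \forall z ((xRy \wedge x R^2 z) \to \exists w (yRw \wedge z R^2 w)).
(F1): satisfies the condition.
(F2): fails — w2Rw2, w2R²w1 but no w with w2Rw and w1R²w.
(F3): satisfies the condition.
(F4): satisfies the condition.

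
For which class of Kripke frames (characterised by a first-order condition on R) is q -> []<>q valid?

Suppose q→□◇q is valid. Take Rxy and set V(q)={x}. Then q at x, so □◇q at x, so ◇q at y, so some z with Ryz has q; z=x, i.e. Ryx.

symmetry: forall x forall y (Rxy -> Ryx)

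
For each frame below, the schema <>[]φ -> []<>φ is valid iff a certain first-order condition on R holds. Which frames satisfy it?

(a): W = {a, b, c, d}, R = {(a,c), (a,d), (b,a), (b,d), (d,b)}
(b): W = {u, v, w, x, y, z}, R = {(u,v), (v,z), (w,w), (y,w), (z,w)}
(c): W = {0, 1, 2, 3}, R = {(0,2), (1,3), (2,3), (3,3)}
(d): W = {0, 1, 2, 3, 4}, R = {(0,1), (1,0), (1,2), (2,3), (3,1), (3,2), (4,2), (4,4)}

(b), (c)

This is the axiom for convergence; its first-order frame correspondent is forall x forall y forall z (Rxy & Rxz -> exists w (Ryw & Rzw)).
(a): fails — Rac and Rac but c and c have no common successor.
(b): ✓.
(c): ✓.
(d): fails — R10 and R12 but 0 and 2 have no common successor.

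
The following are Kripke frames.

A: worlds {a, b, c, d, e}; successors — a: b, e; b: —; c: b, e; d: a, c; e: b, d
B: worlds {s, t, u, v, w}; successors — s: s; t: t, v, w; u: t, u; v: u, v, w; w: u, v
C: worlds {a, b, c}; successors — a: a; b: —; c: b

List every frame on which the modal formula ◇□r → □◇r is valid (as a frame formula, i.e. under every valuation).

Frame correspondent (Sahlqvist): ∀x ∀y ∀z (Rxy ∧ Rxz → ∃w (Ryw ∧ Rzw)) — i.e. convergence.
A: fails — Rab and Rab but b and b have no common successor.
B: condition met.
C: fails — Rcb and Rcb but b and b have no common successor.
Valid on: B.

B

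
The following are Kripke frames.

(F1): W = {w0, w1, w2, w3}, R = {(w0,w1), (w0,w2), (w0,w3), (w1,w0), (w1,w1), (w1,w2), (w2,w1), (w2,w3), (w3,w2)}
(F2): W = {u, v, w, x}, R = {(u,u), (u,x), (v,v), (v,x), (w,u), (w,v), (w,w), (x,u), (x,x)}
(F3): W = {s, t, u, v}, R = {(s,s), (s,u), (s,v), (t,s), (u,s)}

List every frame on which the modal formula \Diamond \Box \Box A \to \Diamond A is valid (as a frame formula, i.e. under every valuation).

(F1), (F2)

The schema corresponds to a generalized confluence (Geach) condition: \forall x \forall y (xRy \to \exists w (y R^2 w \wedge xRw)).
(F1): holds.
(F2): holds.
(F3): fails — sRv but no w with vR²w and sRw.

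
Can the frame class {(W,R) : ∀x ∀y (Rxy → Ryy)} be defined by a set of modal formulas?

This is a Sahlqvist condition; the T□ axiom □(□q → q) defines it.
Suppose □(□q→q) is valid. Take Rxy and set V(q)={w : Ryw}. Then at y, □q holds; since □(□q→q) at x, □q→q at y, so q at y, i.e. Ryy.

Yes — defined by □(□q → q)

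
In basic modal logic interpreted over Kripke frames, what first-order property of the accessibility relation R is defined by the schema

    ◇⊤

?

This is a form of the D axiom.
It corresponds to seriality: ∀x ∃y Rxy.

Seriality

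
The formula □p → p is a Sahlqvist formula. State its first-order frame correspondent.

This schema is the T axiom.
Its frame correspondent is reflexivity — ∀x Rxx.

Reflexivity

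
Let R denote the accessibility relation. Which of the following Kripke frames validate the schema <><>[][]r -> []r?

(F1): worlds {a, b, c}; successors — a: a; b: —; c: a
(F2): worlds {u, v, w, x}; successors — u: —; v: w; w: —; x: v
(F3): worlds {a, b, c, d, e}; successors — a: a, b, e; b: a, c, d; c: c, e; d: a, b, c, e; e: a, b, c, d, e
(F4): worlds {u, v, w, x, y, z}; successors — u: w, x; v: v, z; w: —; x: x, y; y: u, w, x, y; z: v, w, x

The schema corresponds to a generalized confluence (Geach) condition: forall x forall y forall z ((x R^2 y & xRz) -> exists w (y R^2 w & z = w)).
(F1): satisfies the condition.
(F2): fails — xR²w, xRv but no t with wR²t and v=t.
(F3): fails — bR²b, bRd but no w with bR²w and d=w.
(F4): fails — vR²w, vRv but no t with wR²t and v=t.
Valid on: (F1).

(F1)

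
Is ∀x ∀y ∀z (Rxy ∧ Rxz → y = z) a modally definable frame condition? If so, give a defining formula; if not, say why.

Yes, by ◇p → □p

Yes: it is partial functionality, defined by the CD schema ◇p → □p.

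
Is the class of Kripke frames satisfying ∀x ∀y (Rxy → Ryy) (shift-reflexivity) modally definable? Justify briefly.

Definable; □(□p → p) defines it

Yes: it is shift-reflexivity, defined by the T□ schema □(□p → p).
Suppose □(□p→p) is valid. Take Rxy and set V(p)={w : Ryw}. Then at y, □p holds; since □(□p→p) at x, □p→p at y, so p at y, i.e. Ryy.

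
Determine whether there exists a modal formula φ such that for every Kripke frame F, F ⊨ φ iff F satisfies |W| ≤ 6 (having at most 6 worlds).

Not modally definable

Modal frame validity is preserved under disjoint unions.
Any modal formula valid on each of 7 disjoint one-world frames is valid on their disjoint union (validity is preserved under disjoint unions). Each one-world frame has |W|=1≤6, but the union has |W|=7.
So the class is not modally definable.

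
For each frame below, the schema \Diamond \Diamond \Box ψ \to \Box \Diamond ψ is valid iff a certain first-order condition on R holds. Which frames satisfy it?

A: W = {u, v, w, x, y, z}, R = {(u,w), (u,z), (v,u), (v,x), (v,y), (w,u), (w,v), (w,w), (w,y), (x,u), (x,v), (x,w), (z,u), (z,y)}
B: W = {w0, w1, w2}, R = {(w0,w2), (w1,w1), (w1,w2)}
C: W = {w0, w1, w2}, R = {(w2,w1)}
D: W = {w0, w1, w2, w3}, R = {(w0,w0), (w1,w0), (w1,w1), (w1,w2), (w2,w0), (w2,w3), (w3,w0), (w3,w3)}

C, D

Frame correspondent (Sahlqvist): \forall x \forall y \forall z ((x R^2 y \wedge xRz) \to \exists w (yRw \wedge zRw)) — i.e. a generalized confluence (Geach) condition.
A: fails — uR²u, uRz but no t with uRt and zRt.
B: fails — w1R²w1, w1Rw2 but no w with w1Rw and w2Rw.
C: ✓.
D: ✓.
Valid on: C, D.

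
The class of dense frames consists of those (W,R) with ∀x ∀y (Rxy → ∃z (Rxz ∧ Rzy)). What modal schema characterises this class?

□□ψ → □ψ

This is density; the standard corresponding axiom is C4: □□ψ → □ψ.
Suppose □□ψ→□ψ is valid. Take Rxy and set V(ψ)={w : xR²w}. Then □□ψ at x, so □ψ at x, so ψ at y, i.e. ∃z(Rxz∧Rzy).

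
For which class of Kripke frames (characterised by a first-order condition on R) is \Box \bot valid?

Emptiness of R

□⊥ is valid iff no world has any successor (otherwise □⊥ fails at any world with one).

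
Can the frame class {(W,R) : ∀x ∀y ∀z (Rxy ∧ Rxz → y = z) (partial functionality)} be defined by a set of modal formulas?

The condition is partial functionality. A defining modal formula is ◇r → □r.
Suppose ◇r→□r is valid. Take Rxy, Rxz and set V(r)={y}. Then ◇r at x, so □r at x, so r at z, i.e. z=y.

Yes, by ◇r → □r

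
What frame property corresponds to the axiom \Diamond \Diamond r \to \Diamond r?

Equivalently (dual form): □r → □□r.
Suppose □r→□□r is valid. Take Rxy, Ryz and set V(r)={w : Rxw}. Then □r at x, so □□r at x, so □r at y, so r at z, i.e. Rxz.
The converse is a direct semantic check.
Frame condition: \forall x \forall y \forall z (Rxy \wedge Ryz \to Rxz).

transitivity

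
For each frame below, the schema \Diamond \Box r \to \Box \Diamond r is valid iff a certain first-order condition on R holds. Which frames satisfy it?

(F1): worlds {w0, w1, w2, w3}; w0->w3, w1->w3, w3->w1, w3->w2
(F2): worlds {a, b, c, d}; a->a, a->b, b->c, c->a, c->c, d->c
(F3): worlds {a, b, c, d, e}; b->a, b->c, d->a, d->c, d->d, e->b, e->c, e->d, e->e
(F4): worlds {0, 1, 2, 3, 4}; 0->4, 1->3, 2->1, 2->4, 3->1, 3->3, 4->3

(F4)

This is the axiom for convergence; its first-order frame correspondent is \forall x \forall y \forall z (Rxy \wedge Rxz \to \exists w (Ryw \wedge Rzw)).
(F1): fails — Rw3w2 and Rw3w2 but w2 and w2 have no common successor.
(F2): fails — Rab and Raa but b and a have no common successor.
(F3): fails — Rbc and Rbc but c and c have no common successor.
(F4): ✓.
Valid on: (F4).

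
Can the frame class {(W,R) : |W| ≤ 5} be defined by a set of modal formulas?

Any modally definable frame class is closed under disjoint unions.
Any modal formula valid on each of 6 disjoint one-world frames is valid on their disjoint union (validity is preserved under disjoint unions). Each one-world frame has |W|=1≤5, but the union has |W|=6.
Hence having at most 5 worlds is not modally definable.

Not modally definable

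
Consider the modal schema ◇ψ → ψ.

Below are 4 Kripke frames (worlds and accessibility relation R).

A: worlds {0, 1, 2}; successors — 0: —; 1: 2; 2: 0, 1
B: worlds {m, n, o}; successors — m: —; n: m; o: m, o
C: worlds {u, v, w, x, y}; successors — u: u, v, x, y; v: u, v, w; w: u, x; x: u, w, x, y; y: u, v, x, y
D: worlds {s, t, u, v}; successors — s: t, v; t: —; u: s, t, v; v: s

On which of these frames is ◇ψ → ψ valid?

This is the axiom for a generalized confluence (Geach) condition; its first-order frame correspondent is ∀x ∀y (xRy → ∃w (y = w ∧ x = w)).
A: fails — 1R2 but 2 ≠ 1.
B: fails — nRm but m ≠ n.
C: fails — uRv but v ≠ u.
D: fails — sRt but t ≠ s.

none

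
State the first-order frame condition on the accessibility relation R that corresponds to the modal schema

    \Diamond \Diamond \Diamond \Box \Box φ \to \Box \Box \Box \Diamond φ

This is a Sahlqvist (Geach-type) schema ◇^3□^2φ → □^3◇^1φ.
First-order correspondent: \forall x \forall y \forall z ((x R^3 y \wedge x R^3 z) \to \exists w (y R^2 w \wedge zRw)).

\forall x \forall y \forall z ((x R^3 y \wedge x R^3 z) \to \exists w (y R^2 w \wedge zRw))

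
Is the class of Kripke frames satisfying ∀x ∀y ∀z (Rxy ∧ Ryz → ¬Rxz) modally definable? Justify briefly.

Any modally definable frame class is closed under surjective bounded morphisms.
The 5-cycle (worlds w0,w1,w2,w3,w4 with w0→w1→w2→w3→w4→w0) is intransitive. Mapping every world to a single reflexive point • is a surjective bounded morphism; the reflexive point is not intransitive (R••∧R•• but R••).
So no modal formula (or set of formulas) defines exactly the intransitive frames.

No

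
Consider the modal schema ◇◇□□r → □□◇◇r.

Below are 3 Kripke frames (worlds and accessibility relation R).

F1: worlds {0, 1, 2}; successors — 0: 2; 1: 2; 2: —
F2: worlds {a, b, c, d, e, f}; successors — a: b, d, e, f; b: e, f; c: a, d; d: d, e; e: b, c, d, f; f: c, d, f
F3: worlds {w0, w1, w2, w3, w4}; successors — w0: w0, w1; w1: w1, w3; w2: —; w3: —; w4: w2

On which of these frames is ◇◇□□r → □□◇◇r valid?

Frame correspondent (Sahlqvist): ∀x ∀y ∀z ((xR²y ∧ xR²z) → ∃w (yR²w ∧ zR²w)) — i.e. a generalized confluence (Geach) condition.
F1: ✓.
F2: ✓.
F3: fails — w0R²w0, w0R²w3 but no w with w0R²w and w3R²w.
Valid on: F1, F2.

F1, F2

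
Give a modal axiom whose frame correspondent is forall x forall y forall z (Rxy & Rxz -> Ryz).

◇p → □◇p

A defining formula is ◇p → □◇p (the 5 axiom).
Suppose ◇p→□◇p is valid. Take Rxy, Rxz and set V(p)={y}. Then ◇p at x, so □◇p at x, so ◇p at z, so some w with Rzw has p; w=y, i.e. Rzy. By symmetry of the argument, Ryz.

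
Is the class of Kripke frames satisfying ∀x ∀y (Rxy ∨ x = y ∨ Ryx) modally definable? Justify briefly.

If a class were modally definable it would be closed under disjoint unions (Goldblatt–Thomason).
Take 2 disjoint single-world reflexive frames: each is trivially connected, but their disjoint union has 2 worlds with no edge between distinct components, so it is not connected.
So the class is not modally definable.

No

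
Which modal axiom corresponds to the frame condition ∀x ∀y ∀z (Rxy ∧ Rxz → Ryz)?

A defining formula is ◇ψ → □◇ψ (the 5 axiom).
Suppose ◇ψ→□◇ψ is valid. Take Rxy, Rxz and set V(ψ)={y}. Then ◇ψ at x, so □◇ψ at x, so ◇ψ at z, so some w with Rzw has ψ; w=y, i.e. Rzy. By symmetry of the argument, Ryz.

◇ψ → □◇ψ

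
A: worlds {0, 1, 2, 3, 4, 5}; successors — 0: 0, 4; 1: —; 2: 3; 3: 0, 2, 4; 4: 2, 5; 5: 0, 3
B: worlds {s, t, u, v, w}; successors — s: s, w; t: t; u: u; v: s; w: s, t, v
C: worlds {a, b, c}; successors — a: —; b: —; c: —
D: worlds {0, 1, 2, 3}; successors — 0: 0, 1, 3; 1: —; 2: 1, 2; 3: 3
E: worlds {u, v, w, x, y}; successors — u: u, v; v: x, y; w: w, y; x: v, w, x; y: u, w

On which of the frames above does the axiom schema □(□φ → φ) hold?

C

The schema corresponds to shift-reflexivity: ∀x ∀y (Rxy → Ryy).
A: fails — R34 but not R44.
B: fails — Rsw but not Rww.
C: ✓.
D: fails — R01 but not R11.
E: fails — Ruv but not Rvv.
Valid on: C.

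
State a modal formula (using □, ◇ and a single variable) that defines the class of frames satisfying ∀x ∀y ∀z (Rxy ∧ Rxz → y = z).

This is partial functionality; the standard corresponding axiom is CD: ◇s → □s.
Suppose ◇s→□s is valid. Take Rxy, Rxz and set V(s)={y}. Then ◇s at x, so □s at x, so s at z, i.e. z=y.

◇s → □s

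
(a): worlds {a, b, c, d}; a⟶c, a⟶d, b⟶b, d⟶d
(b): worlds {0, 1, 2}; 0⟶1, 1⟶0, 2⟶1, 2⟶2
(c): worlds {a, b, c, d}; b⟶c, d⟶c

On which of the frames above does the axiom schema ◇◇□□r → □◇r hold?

(c)

Frame correspondent (Sahlqvist): ∀x ∀y ∀z ((xR²y ∧ xRz) → ∃w (yR²w ∧ zRw)) — i.e. a generalized confluence (Geach) condition.
(a): fails — aR²d, aRc but no w with dR²w and cRw.
(b): fails — 2R²0, 2R2 but no w with 0R²w and 2Rw.
(c): satisfies the condition.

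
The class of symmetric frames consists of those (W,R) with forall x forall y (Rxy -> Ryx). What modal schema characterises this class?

The condition is symmetry. The B schema ψ → □◇ψ defines it.
Suppose ψ→□◇ψ is valid. Take Rxy and set V(ψ)={x}. Then ψ at x, so □◇ψ at x, so ◇ψ at y, so some z with Ryz has ψ; z=x, i.e. Ryx.

ψ → □◇ψ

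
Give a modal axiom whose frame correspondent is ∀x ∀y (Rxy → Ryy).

□(□q → q)

The condition is shift-reflexivity. The T□ schema □(□q → q) defines it.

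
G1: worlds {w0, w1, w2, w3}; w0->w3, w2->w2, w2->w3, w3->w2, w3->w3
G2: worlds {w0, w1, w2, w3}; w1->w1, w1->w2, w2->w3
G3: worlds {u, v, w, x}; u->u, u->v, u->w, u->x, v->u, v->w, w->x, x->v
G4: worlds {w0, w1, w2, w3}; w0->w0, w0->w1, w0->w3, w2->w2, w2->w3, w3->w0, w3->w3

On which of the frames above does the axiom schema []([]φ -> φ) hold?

The schema corresponds to shift-reflexivity: forall x forall y (Rxy -> Ryy).
G1: satisfies the condition.
G2: fails — Rw1w2 but not Rw2w2.
G3: fails — Ruv but not Rvv.
G4: fails — Rw0w1 but not Rw1w1.

G1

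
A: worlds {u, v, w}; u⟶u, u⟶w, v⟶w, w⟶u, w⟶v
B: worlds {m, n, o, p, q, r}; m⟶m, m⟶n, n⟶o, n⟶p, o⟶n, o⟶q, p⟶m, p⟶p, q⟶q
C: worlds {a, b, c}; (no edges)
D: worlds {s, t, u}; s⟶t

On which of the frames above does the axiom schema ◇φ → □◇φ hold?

C

Frame correspondent (Sahlqvist): ∀x ∀y ∀z (Rxy ∧ Rxz → Ryz) — i.e. the Euclidean property.
A: fails — Ruw and Ruw but not Rww.
B: fails — Rmn and Rmm but not Rnm.
C: holds.
D: fails — Rst and Rst but not Rtt.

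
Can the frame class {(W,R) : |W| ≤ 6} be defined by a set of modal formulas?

Not modally definable

Any modally definable frame class is closed under disjoint unions.
Any modal formula valid on each of 7 disjoint one-world frames is valid on their disjoint union (validity is preserved under disjoint unions). Each one-world frame has |W|=1≤6, but the union has |W|=7.
So no modal formula (or set of formulas) defines exactly the |W|≤6 frames.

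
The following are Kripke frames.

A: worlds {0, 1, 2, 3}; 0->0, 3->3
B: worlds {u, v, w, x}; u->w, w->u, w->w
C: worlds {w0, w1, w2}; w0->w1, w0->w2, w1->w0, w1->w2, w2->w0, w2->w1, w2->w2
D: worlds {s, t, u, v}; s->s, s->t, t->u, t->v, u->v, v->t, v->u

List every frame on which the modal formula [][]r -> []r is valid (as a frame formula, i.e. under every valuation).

The schema corresponds to density: forall x forall y (Rxy -> exists z (Rxz & Rzy)).
A: ✓.
B: ✓.
C: ✓.
D: fails — Ruv but no z with Ruz and Rzv.

A, B, C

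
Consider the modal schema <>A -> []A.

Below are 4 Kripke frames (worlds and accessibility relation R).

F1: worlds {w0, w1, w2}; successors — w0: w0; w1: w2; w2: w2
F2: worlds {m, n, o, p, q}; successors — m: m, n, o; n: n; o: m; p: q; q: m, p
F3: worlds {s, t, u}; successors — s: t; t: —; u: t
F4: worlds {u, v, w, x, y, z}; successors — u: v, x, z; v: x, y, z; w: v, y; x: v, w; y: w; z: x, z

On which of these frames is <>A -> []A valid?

F1, F3

This is the axiom for partial functionality; its first-order frame correspondent is forall x forall y forall z (Rxy & Rxz -> y = z).
F1: holds.
F2: fails — m sees both m and n.
F3: holds.
F4: fails — u sees both v and x.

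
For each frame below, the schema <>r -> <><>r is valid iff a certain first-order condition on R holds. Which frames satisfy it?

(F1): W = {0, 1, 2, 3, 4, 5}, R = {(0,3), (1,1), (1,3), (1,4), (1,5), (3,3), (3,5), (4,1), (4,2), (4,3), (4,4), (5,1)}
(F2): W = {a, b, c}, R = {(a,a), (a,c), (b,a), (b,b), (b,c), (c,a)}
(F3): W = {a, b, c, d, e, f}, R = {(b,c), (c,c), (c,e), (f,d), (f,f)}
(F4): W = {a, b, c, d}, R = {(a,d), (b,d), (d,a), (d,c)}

(F1), (F2), (F3)

Frame correspondent (Sahlqvist): forall x forall y (xRy -> exists w (y = w & x R^2 w)) — i.e. a generalized confluence (Geach) condition.
(F1): satisfies the condition.
(F2): satisfies the condition.
(F3): satisfies the condition.
(F4): fails — aRd but no w with d=w and aR²w.
Valid on: (F1), (F2), (F3).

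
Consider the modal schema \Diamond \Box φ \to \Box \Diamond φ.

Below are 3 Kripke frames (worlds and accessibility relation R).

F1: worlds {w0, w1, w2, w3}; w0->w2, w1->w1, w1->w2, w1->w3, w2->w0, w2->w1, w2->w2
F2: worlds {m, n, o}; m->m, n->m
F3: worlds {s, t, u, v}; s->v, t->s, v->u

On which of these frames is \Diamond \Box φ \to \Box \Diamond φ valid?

Frame correspondent (Sahlqvist): \forall x \forall y \forall z (Rxy \wedge Rxz \to \exists w (Ryw \wedge Rzw)) — i.e. convergence.
F1: fails — Rw1w2 and Rw1w3 but w2 and w3 have no common successor.
F2: ✓.
F3: fails — Rvu and Rvu but u and u have no common successor.
Valid on: F2.

F2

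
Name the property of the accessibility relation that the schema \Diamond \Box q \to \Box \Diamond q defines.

Suppose ◇□q→□◇q is valid. Take Rxy, Rxz and set V(q)={w : Ryw}. Then □q at y so ◇□q at x, so □◇q at x, so ◇q at z, giving w with Rzw and Ryw.
Conversely, on a frame with convergence the schema holds at every world under every valuation.
So the correspondent is convergence.

convergence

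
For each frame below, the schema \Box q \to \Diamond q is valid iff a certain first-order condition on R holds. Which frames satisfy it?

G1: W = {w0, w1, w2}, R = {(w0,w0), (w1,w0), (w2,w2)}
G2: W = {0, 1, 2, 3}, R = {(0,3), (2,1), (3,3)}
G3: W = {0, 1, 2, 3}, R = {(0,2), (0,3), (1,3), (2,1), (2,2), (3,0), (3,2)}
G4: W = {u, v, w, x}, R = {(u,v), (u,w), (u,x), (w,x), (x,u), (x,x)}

The schema corresponds to seriality: \forall x \exists y Rxy.
G1: condition met.
G2: fails — world 1 has no successor.
G3: condition met.
G4: fails — world v has no successor.

G1, G3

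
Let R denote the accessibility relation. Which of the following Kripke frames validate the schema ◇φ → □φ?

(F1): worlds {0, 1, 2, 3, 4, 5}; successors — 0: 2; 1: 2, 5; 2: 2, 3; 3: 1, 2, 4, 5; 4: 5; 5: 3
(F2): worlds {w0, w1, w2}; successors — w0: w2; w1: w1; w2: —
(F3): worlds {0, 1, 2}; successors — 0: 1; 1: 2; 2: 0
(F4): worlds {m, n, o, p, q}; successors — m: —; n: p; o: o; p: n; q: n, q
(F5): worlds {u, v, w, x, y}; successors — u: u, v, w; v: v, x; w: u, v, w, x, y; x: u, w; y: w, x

(F2), (F3)

Frame correspondent (Sahlqvist): ∀x ∀y ∀z (Rxy ∧ Rxz → y = z) — i.e. partial functionality.
(F1): fails — 1 sees both 2 and 5.
(F2): condition met.
(F3): condition met.
(F4): fails — q sees both n and q.
(F5): fails — u sees both u and v.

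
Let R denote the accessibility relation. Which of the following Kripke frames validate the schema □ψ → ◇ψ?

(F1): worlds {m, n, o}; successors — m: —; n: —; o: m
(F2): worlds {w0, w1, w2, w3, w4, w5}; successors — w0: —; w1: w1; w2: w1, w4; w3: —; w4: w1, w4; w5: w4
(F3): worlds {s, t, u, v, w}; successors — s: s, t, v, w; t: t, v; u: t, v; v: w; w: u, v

(F3)

This is the axiom for seriality; its first-order frame correspondent is ∀x ∃y Rxy.
(F1): fails — world m has no successor.
(F2): fails — world w0 has no successor.
(F3): condition met.
Valid on: (F3).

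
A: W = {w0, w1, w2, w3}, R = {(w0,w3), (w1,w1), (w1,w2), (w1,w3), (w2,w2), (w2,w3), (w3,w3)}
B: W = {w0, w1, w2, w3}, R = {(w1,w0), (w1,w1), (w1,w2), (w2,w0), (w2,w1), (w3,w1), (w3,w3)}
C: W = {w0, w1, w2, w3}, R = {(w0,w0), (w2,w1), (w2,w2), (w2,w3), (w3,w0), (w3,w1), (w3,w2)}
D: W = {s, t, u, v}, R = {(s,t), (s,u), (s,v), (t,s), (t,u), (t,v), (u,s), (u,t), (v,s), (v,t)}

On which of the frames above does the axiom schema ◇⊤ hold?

A, D

Frame correspondent (Sahlqvist): ∀x ∃y Rxy — i.e. seriality.
A: ✓.
B: fails — world w0 has no successor.
C: fails — world w1 has no successor.
D: ✓.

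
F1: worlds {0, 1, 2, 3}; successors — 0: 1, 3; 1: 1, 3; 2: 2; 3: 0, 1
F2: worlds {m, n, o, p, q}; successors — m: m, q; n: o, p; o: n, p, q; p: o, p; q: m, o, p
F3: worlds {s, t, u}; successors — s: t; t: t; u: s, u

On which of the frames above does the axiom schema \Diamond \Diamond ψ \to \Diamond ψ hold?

The schema corresponds to transitivity: \forall x \forall y \forall z (Rxy \wedge Ryz \to Rxz).
F1: fails — R31 and R13 but not R33.
F2: fails — Ron and Rno but not Roo.
F3: fails — Rus and Rst but not Rut.
Valid on no frame.

none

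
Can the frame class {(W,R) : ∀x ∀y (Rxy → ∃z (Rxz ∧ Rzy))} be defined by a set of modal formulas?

Definable; □□r → □r defines it

Yes: it is density, defined by the C4 schema □□r → □r.
Suppose □□r→□r is valid. Take Rxy and set V(r)={w : xR²w}. Then □□r at x, so □r at x, so r at y, i.e. ∃z(Rxz∧Rzy).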